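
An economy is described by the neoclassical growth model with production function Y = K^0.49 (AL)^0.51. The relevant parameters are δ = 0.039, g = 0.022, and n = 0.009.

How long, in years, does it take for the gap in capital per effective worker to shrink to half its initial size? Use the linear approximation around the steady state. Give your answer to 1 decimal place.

Near the steady state the convergence rate is λ = (1 − α)(n + g + δ).
λ = (1 − 0.49) × 0.070 = 0.51 × 0.070 = 0.0357
Half-life = ln 2 / λ = 0.6931 / 0.0357 ≈ 19.41 years

t_½ ≈ 19.4 years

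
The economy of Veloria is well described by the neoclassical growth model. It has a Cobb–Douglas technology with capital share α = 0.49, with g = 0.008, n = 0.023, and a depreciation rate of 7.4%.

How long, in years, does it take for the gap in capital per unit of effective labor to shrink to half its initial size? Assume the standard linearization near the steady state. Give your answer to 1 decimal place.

t_½ ≈ 12.9 years

Near the steady state the convergence rate is λ = (1 − α)(n + g + δ).
λ = (1 − 0.49) × 0.105 = 0.51 × 0.105 = 0.05355
Half-life = ln 2 / λ = 0.6931 / 0.05355 ≈ 12.94 years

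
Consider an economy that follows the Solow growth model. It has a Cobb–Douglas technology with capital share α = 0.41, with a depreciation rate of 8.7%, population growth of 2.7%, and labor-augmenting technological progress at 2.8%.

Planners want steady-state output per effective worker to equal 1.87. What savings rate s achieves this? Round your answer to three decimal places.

Steady state requires s·f(k) = (n + g + δ)·k, i.e. s·k^α = (n + g + δ)·k.
Since y* = [s/(n + g + δ)]^(α/(1−α)), we have s/(n + g + δ) = (y*)^((1−α)/α) = 1.87^1.439 = 2.4614.
Therefore s = 2.4614 × (n + g + δ) = 2.4614 × 0.142 = 0.3495.

s ≈ 0.350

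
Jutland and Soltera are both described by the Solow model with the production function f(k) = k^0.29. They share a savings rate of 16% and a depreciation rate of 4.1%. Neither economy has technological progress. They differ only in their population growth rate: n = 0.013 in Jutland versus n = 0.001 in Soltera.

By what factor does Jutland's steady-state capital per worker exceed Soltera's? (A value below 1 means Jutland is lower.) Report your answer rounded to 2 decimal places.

Steady-state k* = [s/(n + δ)]^(1/(1−α)), so the ratio is [ (s_J/(n + δ)_J) / (s_S/(n + δ)_S) ]^1.4085.
s_J/(n + δ)_J = 0.16/0.054 = 2.9630; s_S/(n + δ)_S = 0.16/0.042 = 3.8095.
Ratio = (2.9630/3.8095)^1.4085 = 0.7778^1.4085 ≈ 0.7019

k*_J / k*_S ≈ 0.70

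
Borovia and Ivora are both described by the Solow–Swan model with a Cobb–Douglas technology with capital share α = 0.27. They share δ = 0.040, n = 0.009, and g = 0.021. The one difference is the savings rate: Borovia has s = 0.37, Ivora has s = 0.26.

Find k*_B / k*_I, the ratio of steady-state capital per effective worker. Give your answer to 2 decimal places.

k*_B / k*_I ≈ 1.62

Steady-state k* = [s/(n + g + δ)]^(1/(1−α)), so the ratio is [ (s_B/(n + g + δ)_B) / (s_I/(n + g + δ)_I) ]^1.3699.
s_B/(n + g + δ)_B = 0.37/0.070 = 5.2857; s_I/(n + g + δ)_I = 0.26/0.070 = 3.7143.
Ratio = (5.2857/3.7143)^1.3699 = 1.4231^1.3699 ≈ 1.6215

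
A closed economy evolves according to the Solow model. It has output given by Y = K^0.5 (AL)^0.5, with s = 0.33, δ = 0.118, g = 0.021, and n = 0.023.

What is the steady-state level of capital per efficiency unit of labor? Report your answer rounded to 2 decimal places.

At the steady state, Δk = 0, so s·k^α = (n + g + δ)·k.
Rearranging, k^(1−α) = s / (n + g + δ).
k^0.5 = 0.33 / (0.023 + 0.021 + 0.118) = 0.33 / 0.162 = 2.0370
k* = 2.0370^(1/0.5) ≈ 4.1494

k* ≈ 4.15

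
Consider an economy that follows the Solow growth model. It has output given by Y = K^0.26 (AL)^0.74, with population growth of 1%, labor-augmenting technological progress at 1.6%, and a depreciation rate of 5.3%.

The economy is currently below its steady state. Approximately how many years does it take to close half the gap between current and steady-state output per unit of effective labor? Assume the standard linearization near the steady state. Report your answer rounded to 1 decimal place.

t_½ ≈ 11.9 years

Near the steady state the convergence rate is λ = (1 − α)(n + g + δ).
λ = (1 − 0.26) × 0.079 = 0.74 × 0.079 = 0.05846
Half-life = ln 2 / λ = 0.6931 / 0.05846 ≈ 11.86 years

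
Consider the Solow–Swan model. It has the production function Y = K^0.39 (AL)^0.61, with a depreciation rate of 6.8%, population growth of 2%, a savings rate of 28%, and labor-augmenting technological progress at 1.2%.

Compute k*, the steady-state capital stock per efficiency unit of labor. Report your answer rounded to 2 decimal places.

At the steady state, Δk = 0, so s·k^α = (n + g + δ)·k.
Rearranging, k^(1−α) = s / (n + g + δ).
k^0.61 = 0.28 / (0.020 + 0.012 + 0.068) = 0.28 / 0.100 = 2.8000
k* = 2.8000^(1/0.61) ≈ 5.4081

k* ≈ 5.41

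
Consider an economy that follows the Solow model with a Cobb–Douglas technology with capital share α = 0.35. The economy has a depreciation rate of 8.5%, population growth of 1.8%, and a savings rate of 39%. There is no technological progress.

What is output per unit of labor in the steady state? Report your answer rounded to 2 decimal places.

In steady state, investment equals break-even investment: s·k^α = (n + δ)·k.
Dividing both sides by k: k^(1−α) = s / (n + δ).
k^0.65 = 0.39 / (0.018 + 0.085) = 0.39 / 0.103 = 3.7864
k* = 3.7864^(1/0.65) ≈ 7.7550
y* = (k*)^α = 7.7550^0.35 ≈ 2.0481

y* ≈ 2.05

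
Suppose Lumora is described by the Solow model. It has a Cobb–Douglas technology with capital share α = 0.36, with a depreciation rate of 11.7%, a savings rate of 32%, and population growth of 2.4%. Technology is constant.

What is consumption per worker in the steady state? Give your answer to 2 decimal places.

c* = 1.08

At the steady state, Δk = 0, so s·k^α = (n + δ)·k.
Dividing both sides by k: k^(1−α) = s / (n + δ).
k^0.64 = 0.32 / (0.024 + 0.117) = 0.32 / 0.141 = 2.2695
k* = 2.2695^(1/0.64) ≈ 3.5987
y* = (k*)^α = 3.5987^0.36 ≈ 1.5857
c* = (1 − s)·y* = (1 − 0.32) × 1.5857 ≈ 1.0783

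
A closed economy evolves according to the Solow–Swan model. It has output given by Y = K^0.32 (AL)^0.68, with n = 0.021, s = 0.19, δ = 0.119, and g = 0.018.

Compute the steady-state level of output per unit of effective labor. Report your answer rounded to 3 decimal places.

y* ≈ 1.091

At the steady state, Δk = 0, so s·k^α = (n + g + δ)·k.
Rearranging, k^(1−α) = s / (n + g + δ).
k^0.68 = 0.19 / (0.021 + 0.018 + 0.119) = 0.19 / 0.158 = 1.2025
k* = 1.2025^(1/0.68) ≈ 1.3115
y* = (k*)^α = 1.3115^0.32 ≈ 1.0907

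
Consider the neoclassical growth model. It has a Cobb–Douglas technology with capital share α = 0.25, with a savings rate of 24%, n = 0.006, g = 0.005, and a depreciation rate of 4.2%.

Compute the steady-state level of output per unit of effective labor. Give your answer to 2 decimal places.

In steady state, investment equals break-even investment: s·k^α = (n + g + δ)·k.
Dividing both sides by k: k^(1−α) = s / (n + g + δ).
k^0.75 = 0.24 / (0.006 + 0.005 + 0.042) = 0.24 / 0.053 = 4.5283
k* = 4.5283^(1/0.75) ≈ 7.4917
y* = (k*)^α = 7.4917^0.25 ≈ 1.6544

y* ≈ 1.65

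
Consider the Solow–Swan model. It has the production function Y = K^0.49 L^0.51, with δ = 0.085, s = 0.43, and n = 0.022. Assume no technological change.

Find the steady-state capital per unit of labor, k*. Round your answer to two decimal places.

k* ≈ 15.29

In steady state, investment equals break-even investment: s·k^α = (n + δ)·k.
Rearranging, k^(1−α) = s / (n + δ).
k^0.51 = 0.43 / (0.022 + 0.085) = 0.43 / 0.107 = 4.0187
k* = 4.0187^(1/0.51) ≈ 15.2926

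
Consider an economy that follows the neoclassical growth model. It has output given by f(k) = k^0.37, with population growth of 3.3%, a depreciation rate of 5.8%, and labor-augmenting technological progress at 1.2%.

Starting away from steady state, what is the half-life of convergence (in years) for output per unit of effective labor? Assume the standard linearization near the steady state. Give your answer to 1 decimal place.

t_½ ≈ 10.7 years

Near the steady state the convergence rate is λ = (1 − α)(n + g + δ).
λ = (1 − 0.37) × 0.103 = 0.63 × 0.103 = 0.06489
Half-life = ln 2 / λ = 0.6931 / 0.06489 ≈ 10.68 years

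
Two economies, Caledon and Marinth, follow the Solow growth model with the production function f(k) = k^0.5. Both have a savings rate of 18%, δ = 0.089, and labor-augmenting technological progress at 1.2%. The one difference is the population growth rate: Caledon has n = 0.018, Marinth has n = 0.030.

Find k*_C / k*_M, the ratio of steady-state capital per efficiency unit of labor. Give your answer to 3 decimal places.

Steady-state k* = [s/(n + g + δ)]^(1/(1−α)), so the ratio is [ (s_C/(n + g + δ)_C) / (s_M/(n + g + δ)_M) ]^2.
s_C/(n + g + δ)_C = 0.18/0.119 = 1.5126; s_M/(n + g + δ)_M = 0.18/0.131 = 1.3740.
Ratio = (1.5126/1.3740)^2 = 1.1009^2 ≈ 1.2120

ratio ≈ 1.212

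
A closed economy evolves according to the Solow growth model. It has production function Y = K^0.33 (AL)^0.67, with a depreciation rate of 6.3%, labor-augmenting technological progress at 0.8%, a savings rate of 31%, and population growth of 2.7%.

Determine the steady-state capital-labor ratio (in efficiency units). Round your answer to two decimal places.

At the steady state, Δk = 0, so s·k^α = (n + g + δ)·k.
Dividing both sides by k: k^(1−α) = s / (n + g + δ).
k^0.67 = 0.31 / (0.027 + 0.008 + 0.063) = 0.31 / 0.098 = 3.1633
k* = 3.1633^(1/0.67) ≈ 5.5780

k* = 5.58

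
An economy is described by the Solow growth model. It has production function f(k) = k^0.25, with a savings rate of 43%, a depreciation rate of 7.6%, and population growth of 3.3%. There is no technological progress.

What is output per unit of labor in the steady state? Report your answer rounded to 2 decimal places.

In steady state, investment equals break-even investment: s·k^α = (n + δ)·k.
Dividing both sides by k: k^(1−α) = s / (n + δ).
k^0.75 = 0.43 / (0.033 + 0.076) = 0.43 / 0.109 = 3.9450
k* = 3.9450^(1/0.75) ≈ 6.2335
y* = (k*)^α = 6.2335^0.25 ≈ 1.5801

y* = 1.58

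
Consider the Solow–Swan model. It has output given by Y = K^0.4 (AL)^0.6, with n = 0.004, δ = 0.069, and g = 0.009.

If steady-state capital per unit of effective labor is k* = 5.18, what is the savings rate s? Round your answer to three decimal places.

s ≈ 0.220

Steady state requires s·f(k) = (n + g + δ)·k, i.e. s·k^α = (n + g + δ)·k.
So s / (n + g + δ) = (k*)^(1−α) = 5.18^0.6 = 2.6829.
Therefore s = 2.6829 × (n + g + δ) = 2.6829 × 0.082 = 0.2200.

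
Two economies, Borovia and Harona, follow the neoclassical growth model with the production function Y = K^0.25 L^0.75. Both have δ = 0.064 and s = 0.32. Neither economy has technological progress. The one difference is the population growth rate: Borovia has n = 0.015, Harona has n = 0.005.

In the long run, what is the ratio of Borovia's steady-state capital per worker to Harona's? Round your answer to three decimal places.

k*_B / k*_H ≈ 0.835

Steady-state k* = [s/(n + δ)]^(1/(1−α)), so the ratio is [ (s_B/(n + δ)_B) / (s_H/(n + δ)_H) ]^1.3333.
s_B/(n + δ)_B = 0.32/0.079 = 4.0506; s_H/(n + δ)_H = 0.32/0.069 = 4.6377.
Ratio = (4.0506/4.6377)^1.3333 = 0.8734^1.3333 ≈ 0.8349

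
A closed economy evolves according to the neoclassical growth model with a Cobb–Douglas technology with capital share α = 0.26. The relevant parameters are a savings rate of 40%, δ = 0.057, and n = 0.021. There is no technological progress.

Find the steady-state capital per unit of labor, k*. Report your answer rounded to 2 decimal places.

k* ≈ 9.11

At the steady state, Δk = 0, so s·k^α = (n + δ)·k.
Rearranging, k^(1−α) = s / (n + δ).
k^0.74 = 0.40 / (0.021 + 0.057) = 0.40 / 0.078 = 5.1282
k* = 5.1282^(1/0.74) ≈ 9.1078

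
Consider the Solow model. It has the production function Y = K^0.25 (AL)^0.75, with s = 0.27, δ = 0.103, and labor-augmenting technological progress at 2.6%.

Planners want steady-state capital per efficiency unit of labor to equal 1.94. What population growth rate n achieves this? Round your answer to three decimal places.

n ≈ 0.035

Steady state requires s·f(k) = (n + g + δ)·k, i.e. s·k^α = (n + g + δ)·k.
So s / (n + g + δ) = (k*)^(1−α) = 1.94^0.75 = 1.6438.
Therefore n + g + δ = s / 1.6438 = 0.27 / 1.6438 = 0.1643, so n = 0.1643 − 0.129 = 0.0353.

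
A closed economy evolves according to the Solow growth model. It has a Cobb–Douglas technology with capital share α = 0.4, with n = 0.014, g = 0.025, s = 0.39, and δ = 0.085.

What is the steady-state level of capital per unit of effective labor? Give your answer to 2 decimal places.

k* ≈ 6.75

Steady state requires s·f(k) = (n + g + δ)·k, i.e. s·k^α = (n + g + δ)·k.
Dividing both sides by k: k^(1−α) = s / (n + g + δ).
k^0.6 = 0.39 / (0.014 + 0.025 + 0.085) = 0.39 / 0.124 = 3.1452
k* = 3.1452^(1/0.6) ≈ 6.7517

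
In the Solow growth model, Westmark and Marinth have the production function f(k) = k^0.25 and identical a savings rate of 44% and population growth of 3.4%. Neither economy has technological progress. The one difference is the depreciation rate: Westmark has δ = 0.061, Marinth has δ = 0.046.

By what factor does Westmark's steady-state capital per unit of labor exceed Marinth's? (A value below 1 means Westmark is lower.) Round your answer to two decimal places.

k*_W / k*_M ≈ 0.80

Steady-state k* = [s/(n + δ)]^(1/(1−α)), so the ratio is [ (s_W/(n + δ)_W) / (s_M/(n + δ)_M) ]^1.3333.
s_W/(n + δ)_W = 0.44/0.095 = 4.6316; s_M/(n + δ)_M = 0.44/0.080 = 5.5000.
Ratio = (4.6316/5.5000)^1.3333 = 0.8421^1.3333 ≈ 0.7952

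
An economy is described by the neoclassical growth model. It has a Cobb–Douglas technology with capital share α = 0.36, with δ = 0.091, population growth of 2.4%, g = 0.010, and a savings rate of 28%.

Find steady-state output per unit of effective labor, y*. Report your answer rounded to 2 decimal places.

y* = 1.57

At the steady state, Δk = 0, so s·k^α = (n + g + δ)·k.
Rearranging, k^(1−α) = s / (n + g + δ).
k^0.64 = 0.28 / (0.024 + 0.010 + 0.091) = 0.28 / 0.125 = 2.2400
k* = 2.2400^(1/0.64) ≈ 3.5258
y* = (k*)^α = 3.5258^0.36 ≈ 1.5740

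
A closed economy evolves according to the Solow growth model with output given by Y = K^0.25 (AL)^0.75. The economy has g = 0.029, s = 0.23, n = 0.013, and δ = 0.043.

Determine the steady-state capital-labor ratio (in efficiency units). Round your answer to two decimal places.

At the steady state, Δk = 0, so s·k^α = (n + g + δ)·k.
Dividing both sides by k: k^(1−α) = s / (n + g + δ).
k^0.75 = 0.23 / (0.013 + 0.029 + 0.043) = 0.23 / 0.085 = 2.7059
k* = 2.7059^(1/0.75) ≈ 3.7706

k* = 3.77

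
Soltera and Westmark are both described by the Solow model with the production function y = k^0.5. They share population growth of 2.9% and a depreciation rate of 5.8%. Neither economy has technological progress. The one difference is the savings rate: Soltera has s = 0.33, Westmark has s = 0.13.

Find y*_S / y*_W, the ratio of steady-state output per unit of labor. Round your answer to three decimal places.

Steady-state y* = [s/(n + δ)]^(α/(1−α)), so the ratio is [ (s_S/(n + δ)_S) / (s_W/(n + δ)_W) ]^1.
s_S/(n + δ)_S = 0.33/0.087 = 3.7931; s_W/(n + δ)_W = 0.13/0.087 = 1.4943.
Ratio = (3.7931/1.4943)^1 = 2.5384^1 ≈ 2.5384

y*_S / y*_W ≈ 2.538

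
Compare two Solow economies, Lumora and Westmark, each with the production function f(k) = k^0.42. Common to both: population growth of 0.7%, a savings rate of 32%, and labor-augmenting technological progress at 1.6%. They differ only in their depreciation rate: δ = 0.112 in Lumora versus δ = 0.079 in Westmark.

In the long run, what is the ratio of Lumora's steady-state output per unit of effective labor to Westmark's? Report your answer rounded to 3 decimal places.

ratio ≈ 0.816

Steady-state y* = [s/(n + g + δ)]^(α/(1−α)), so the ratio is [ (s_L/(n + g + δ)_L) / (s_W/(n + g + δ)_W) ]^0.7241.
s_L/(n + g + δ)_L = 0.32/0.135 = 2.3704; s_W/(n + g + δ)_W = 0.32/0.102 = 3.1373.
Ratio = (2.3704/3.1373)^0.7241 = 0.7556^0.7241 ≈ 0.8163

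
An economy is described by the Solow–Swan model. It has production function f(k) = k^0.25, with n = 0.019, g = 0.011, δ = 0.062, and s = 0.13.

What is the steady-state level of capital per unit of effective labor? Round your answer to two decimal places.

k* ≈ 1.59

Steady state requires s·f(k) = (n + g + δ)·k, i.e. s·k^α = (n + g + δ)·k.
Dividing both sides by k: k^(1−α) = s / (n + g + δ).
k^0.75 = 0.13 / (0.019 + 0.011 + 0.062) = 0.13 / 0.092 = 1.4130
k* = 1.4130^(1/0.75) ≈ 1.5856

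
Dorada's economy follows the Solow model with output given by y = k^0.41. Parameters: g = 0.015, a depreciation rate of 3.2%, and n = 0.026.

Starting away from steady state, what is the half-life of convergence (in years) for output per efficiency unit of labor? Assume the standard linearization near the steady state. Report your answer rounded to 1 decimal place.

t_½ ≈ 16.1 years

Near the steady state the convergence rate is λ = (1 − α)(n + g + δ).
λ = (1 − 0.41) × 0.073 = 0.59 × 0.073 = 0.04307
Half-life = ln 2 / λ = 0.6931 / 0.04307 ≈ 16.09 years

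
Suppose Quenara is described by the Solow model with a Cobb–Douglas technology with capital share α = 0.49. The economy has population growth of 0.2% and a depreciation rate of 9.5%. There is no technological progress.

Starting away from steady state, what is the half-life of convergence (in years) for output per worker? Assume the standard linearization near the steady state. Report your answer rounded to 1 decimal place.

about 14.0 years

Near the steady state the convergence rate is λ = (1 − α)(n + δ).
λ = (1 − 0.49) × 0.097 = 0.51 × 0.097 = 0.04947
Half-life = ln 2 / λ = 0.6931 / 0.04947 ≈ 14.01 years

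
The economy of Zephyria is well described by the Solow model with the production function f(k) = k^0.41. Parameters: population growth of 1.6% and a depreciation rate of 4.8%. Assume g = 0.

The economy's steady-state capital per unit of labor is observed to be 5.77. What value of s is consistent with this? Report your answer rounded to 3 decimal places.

In steady state, investment equals break-even investment: s·k^α = (n + δ)·k.
So s / (n + δ) = (k*)^(1−α) = 5.77^0.59 = 2.8125.
Therefore s = 2.8125 × (n + δ) = 2.8125 × 0.064 = 0.1800.

s ≈ 0.180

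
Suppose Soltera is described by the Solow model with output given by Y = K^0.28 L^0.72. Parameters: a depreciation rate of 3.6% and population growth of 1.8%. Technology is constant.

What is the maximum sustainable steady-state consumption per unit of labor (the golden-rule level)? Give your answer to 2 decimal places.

c_gold ≈ 1.37

At the golden rule, f'(k) = n + δ, so α·k^(α−1) = n + δ and k_gold = (α/(n + δ))^(1/(1−α)).
k_gold = (0.28/0.054)^(1/0.72) = 5.1852^1.3889 ≈ 9.8342
c_gold = f(k_gold) − (n + δ)·k_gold = 1.8966 − 0.054×9.8342 ≈ 1.3656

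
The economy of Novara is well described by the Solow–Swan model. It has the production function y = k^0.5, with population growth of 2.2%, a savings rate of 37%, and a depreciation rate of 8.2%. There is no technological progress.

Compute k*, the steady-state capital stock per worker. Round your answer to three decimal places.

k* ≈ 12.657

Steady state requires s·f(k) = (n + δ)·k, i.e. s·k^α = (n + δ)·k.
Rearranging, k^(1−α) = s / (n + δ).
k^0.5 = 0.37 / (0.022 + 0.082) = 0.37 / 0.104 = 3.5577
k* = 3.5577^(1/0.5) ≈ 12.6572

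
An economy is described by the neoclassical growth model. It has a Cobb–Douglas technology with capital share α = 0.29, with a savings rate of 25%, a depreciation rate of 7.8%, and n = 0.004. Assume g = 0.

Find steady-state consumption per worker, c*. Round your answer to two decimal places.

c* ≈ 1.18

In steady state, investment equals break-even investment: s·k^α = (n + δ)·k.
Dividing both sides by k: k^(1−α) = s / (n + δ).
k^0.71 = 0.25 / (0.004 + 0.078) = 0.25 / 0.082 = 3.0488
k* = 3.0488^(1/0.71) ≈ 4.8070
y* = (k*)^α = 4.8070^0.29 ≈ 1.5767
c* = (1 − s)·y* = (1 − 0.25) × 1.5767 ≈ 1.1825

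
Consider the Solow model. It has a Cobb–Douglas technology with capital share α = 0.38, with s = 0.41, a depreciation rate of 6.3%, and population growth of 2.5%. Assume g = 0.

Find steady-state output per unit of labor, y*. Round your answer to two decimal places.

Steady state requires s·f(k) = (n + δ)·k, i.e. s·k^α = (n + δ)·k.
Dividing both sides by k: k^(1−α) = s / (n + δ).
k^0.62 = 0.41 / (0.025 + 0.063) = 0.41 / 0.088 = 4.6591
k* = 4.6591^(1/0.62) ≈ 11.9648
y* = (k*)^α = 11.9648^0.38 ≈ 2.5681

y* = 2.57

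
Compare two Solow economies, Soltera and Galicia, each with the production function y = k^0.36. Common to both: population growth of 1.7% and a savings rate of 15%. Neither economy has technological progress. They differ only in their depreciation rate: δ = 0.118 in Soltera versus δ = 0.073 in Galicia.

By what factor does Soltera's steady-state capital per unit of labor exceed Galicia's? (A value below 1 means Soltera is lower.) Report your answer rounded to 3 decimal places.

Steady-state k* = [s/(n + δ)]^(1/(1−α)), so the ratio is [ (s_S/(n + δ)_S) / (s_G/(n + δ)_G) ]^1.5625.
s_S/(n + δ)_S = 0.15/0.135 = 1.1111; s_G/(n + δ)_G = 0.15/0.090 = 1.6667.
Ratio = (1.1111/1.6667)^1.5625 = 0.6666^1.5625 ≈ 0.5306

ratio ≈ 0.531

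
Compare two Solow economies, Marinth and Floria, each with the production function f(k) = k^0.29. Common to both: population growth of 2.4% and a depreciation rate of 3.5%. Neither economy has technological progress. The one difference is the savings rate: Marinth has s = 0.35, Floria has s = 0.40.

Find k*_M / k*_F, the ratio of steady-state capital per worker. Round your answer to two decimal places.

Steady-state k* = [s/(n + δ)]^(1/(1−α)), so the ratio is [ (s_M/(n + δ)_M) / (s_F/(n + δ)_F) ]^1.4085.
s_M/(n + δ)_M = 0.35/0.059 = 5.9322; s_F/(n + δ)_F = 0.40/0.059 = 6.7797.
Ratio = (5.9322/6.7797)^1.4085 = 0.8750^1.4085 ≈ 0.8285

k*_M / k*_F ≈ 0.83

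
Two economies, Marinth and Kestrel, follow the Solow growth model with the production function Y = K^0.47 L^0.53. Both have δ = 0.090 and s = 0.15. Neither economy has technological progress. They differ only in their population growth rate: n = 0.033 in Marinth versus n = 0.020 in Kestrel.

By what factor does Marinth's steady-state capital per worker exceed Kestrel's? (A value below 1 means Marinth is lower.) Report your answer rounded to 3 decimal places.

ratio ≈ 0.810

Steady-state k* = [s/(n + δ)]^(1/(1−α)), so the ratio is [ (s_M/(n + δ)_M) / (s_K/(n + δ)_K) ]^1.8868.
s_M/(n + δ)_M = 0.15/0.123 = 1.2195; s_K/(n + δ)_K = 0.15/0.110 = 1.3636.
Ratio = (1.2195/1.3636)^1.8868 = 0.8943^1.8868 ≈ 0.8100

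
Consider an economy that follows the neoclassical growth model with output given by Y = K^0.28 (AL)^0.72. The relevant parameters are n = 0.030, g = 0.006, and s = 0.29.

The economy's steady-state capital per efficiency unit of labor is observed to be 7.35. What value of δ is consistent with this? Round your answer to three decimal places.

At the steady state, Δk = 0, so s·k^α = (n + g + δ)·k.
So s / (n + g + δ) = (k*)^(1−α) = 7.35^0.72 = 4.2046.
Therefore n + g + δ = s / 4.2046 = 0.29 / 4.2046 = 0.0690, so δ = 0.0690 − 0.036 = 0.0330.

δ ≈ 0.033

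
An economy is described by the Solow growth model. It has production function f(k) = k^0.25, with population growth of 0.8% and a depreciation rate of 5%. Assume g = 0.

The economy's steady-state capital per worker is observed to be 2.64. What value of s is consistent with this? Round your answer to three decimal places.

At the steady state, Δk = 0, so s·k^α = (n + δ)·k.
So s / (n + δ) = (k*)^(1−α) = 2.64^0.75 = 2.0711.
Therefore s = 2.0711 × (n + δ) = 2.0711 × 0.058 = 0.1201.

s ≈ 0.120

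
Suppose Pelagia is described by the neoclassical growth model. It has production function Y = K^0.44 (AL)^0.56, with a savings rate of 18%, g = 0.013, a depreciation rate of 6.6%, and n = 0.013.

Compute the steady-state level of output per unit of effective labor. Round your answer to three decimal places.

At the steady state, Δk = 0, so s·k^α = (n + g + δ)·k.
Rearranging, k^(1−α) = s / (n + g + δ).
k^0.56 = 0.18 / (0.013 + 0.013 + 0.066) = 0.18 / 0.092 = 1.9565
k* = 1.9565^(1/0.56) ≈ 3.3151
y* = (k*)^α = 3.3151^0.44 ≈ 1.6944

y* ≈ 1.694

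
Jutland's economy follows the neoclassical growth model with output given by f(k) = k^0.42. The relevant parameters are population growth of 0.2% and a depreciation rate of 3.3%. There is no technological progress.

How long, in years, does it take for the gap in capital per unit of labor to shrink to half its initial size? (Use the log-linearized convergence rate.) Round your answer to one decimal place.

Near the steady state the convergence rate is λ = (1 − α)(n + δ).
λ = (1 − 0.42) × 0.035 = 0.58 × 0.035 = 0.0203
Half-life = ln 2 / λ = 0.6931 / 0.0203 ≈ 34.14 years

half-life ≈ 34.1 years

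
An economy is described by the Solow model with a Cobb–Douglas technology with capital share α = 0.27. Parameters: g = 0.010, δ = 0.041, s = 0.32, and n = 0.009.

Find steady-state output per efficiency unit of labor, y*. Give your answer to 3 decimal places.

In steady state, investment equals break-even investment: s·k^α = (n + g + δ)·k.
Rearranging, k^(1−α) = s / (n + g + δ).
k^0.73 = 0.32 / (0.009 + 0.010 + 0.041) = 0.32 / 0.060 = 5.3333
k* = 5.3333^(1/0.73) ≈ 9.9057
y* = (k*)^α = 9.9057^0.27 ≈ 1.8573

y* = 1.857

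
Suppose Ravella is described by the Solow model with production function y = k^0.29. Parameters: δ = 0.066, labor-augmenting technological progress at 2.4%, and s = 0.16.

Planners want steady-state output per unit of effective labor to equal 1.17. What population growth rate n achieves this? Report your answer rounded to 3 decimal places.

Steady state requires s·f(k) = (n + g + δ)·k, i.e. s·k^α = (n + g + δ)·k.
Since y* = [s/(n + g + δ)]^(α/(1−α)), we have s/(n + g + δ) = (y*)^((1−α)/α) = 1.17^2.4483 = 1.4687.
Therefore n + g + δ = s / 1.4687 = 0.16 / 1.4687 = 0.1089, so n = 0.1089 − 0.090 = 0.0189.

n ≈ 0.019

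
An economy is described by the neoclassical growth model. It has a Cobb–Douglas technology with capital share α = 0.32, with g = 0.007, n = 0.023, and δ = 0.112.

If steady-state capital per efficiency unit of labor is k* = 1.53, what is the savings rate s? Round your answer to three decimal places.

At the steady state, Δk = 0, so s·k^α = (n + g + δ)·k.
So s / (n + g + δ) = (k*)^(1−α) = 1.53^0.68 = 1.3353.
Therefore s = 1.3353 × (n + g + δ) = 1.3353 × 0.142 = 0.1896.

s ≈ 0.190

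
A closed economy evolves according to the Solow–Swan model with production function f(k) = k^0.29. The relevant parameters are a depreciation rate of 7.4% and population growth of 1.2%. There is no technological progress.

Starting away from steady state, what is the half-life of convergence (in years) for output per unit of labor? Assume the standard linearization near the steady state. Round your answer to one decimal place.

Near the steady state the convergence rate is λ = (1 − α)(n + δ).
λ = (1 − 0.29) × 0.086 = 0.71 × 0.086 = 0.06106
Half-life = ln 2 / λ = 0.6931 / 0.06106 ≈ 11.35 years

t_½ ≈ 11.4 years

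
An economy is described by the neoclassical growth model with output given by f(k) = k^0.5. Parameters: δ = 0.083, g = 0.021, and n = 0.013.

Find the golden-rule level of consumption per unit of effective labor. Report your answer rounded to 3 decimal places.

At the golden rule, f'(k) = n + g + δ, so α·k^(α−1) = n + g + δ and k_gold = (α/(n + g + δ))^(1/(1−α)).
k_gold = (0.5/0.117)^(1/0.5) = 4.2735^2 ≈ 18.2628
c_gold = f(k_gold) − (n + g + δ)·k_gold = 4.2735 − 0.117×18.2628 ≈ 2.1368

c_gold ≈ 2.137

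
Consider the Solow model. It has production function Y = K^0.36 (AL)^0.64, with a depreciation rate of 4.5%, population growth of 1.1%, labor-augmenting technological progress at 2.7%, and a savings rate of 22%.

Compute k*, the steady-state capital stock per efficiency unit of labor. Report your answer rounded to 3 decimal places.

k* ≈ 4.586

At the steady state, Δk = 0, so s·k^α = (n + g + δ)·k.
Dividing both sides by k: k^(1−α) = s / (n + g + δ).
k^0.64 = 0.22 / (0.011 + 0.027 + 0.045) = 0.22 / 0.083 = 2.6506
k* = 2.6506^(1/0.64) ≈ 4.5864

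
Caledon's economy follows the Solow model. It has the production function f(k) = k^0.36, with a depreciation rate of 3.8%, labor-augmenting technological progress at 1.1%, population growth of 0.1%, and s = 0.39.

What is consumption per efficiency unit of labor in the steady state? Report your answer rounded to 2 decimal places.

c* = 1.94

Steady state requires s·f(k) = (n + g + δ)·k, i.e. s·k^α = (n + g + δ)·k.
Rearranging, k^(1−α) = s / (n + g + δ).
k^0.64 = 0.39 / (0.001 + 0.011 + 0.038) = 0.39 / 0.050 = 7.8000
k* = 7.8000^(1/0.64) ≈ 24.7684
y* = (k*)^α = 24.7684^0.36 ≈ 3.1754
c* = (1 − s)·y* = (1 − 0.39) × 3.1754 ≈ 1.9370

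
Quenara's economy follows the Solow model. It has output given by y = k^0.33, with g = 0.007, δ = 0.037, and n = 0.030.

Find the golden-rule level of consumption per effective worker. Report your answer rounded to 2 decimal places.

At the golden rule, f'(k) = n + g + δ, so α·k^(α−1) = n + g + δ and k_gold = (α/(n + g + δ))^(1/(1−α)).
k_gold = (0.33/0.074)^(1/0.67) = 4.4595^1.4925 ≈ 9.3124
c_gold = f(k_gold) − (n + g + δ)·k_gold = 2.0883 − 0.074×9.3124 ≈ 1.3992

c_gold ≈ 1.40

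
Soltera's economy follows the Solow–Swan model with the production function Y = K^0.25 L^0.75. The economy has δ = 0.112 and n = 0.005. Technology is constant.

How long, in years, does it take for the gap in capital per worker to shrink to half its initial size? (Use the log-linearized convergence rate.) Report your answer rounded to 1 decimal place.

about 7.9 years

Near the steady state the convergence rate is λ = (1 − α)(n + δ).
λ = (1 − 0.25) × 0.117 = 0.75 × 0.117 = 0.08775
Half-life = ln 2 / λ = 0.6931 / 0.08775 ≈ 7.90 years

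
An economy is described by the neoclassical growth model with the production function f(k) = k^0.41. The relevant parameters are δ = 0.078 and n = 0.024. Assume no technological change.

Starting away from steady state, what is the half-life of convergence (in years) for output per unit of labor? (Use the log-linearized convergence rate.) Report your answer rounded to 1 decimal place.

t_½ ≈ 11.5 years

Near the steady state the convergence rate is λ = (1 − α)(n + δ).
λ = (1 − 0.41) × 0.102 = 0.59 × 0.102 = 0.06018
Half-life = ln 2 / λ = 0.6931 / 0.06018 ≈ 11.52 years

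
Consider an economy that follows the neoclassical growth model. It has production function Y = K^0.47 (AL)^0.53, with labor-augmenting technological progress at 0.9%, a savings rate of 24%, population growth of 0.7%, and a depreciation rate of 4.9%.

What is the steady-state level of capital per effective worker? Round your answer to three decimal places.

Steady state requires s·f(k) = (n + g + δ)·k, i.e. s·k^α = (n + g + δ)·k.
Dividing both sides by k: k^(1−α) = s / (n + g + δ).
k^0.53 = 0.24 / (0.007 + 0.009 + 0.049) = 0.24 / 0.065 = 3.6923
k* = 3.6923^(1/0.53) ≈ 11.7590

k* ≈ 11.759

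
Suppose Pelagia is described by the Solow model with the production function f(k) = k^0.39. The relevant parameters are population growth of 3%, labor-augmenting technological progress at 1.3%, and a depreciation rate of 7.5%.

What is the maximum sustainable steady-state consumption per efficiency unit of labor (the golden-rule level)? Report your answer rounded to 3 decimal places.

At the golden rule, f'(k) = n + g + δ, so α·k^(α−1) = n + g + δ and k_gold = (α/(n + g + δ))^(1/(1−α)).
k_gold = (0.39/0.118)^(1/0.61) = 3.3051^1.6393 ≈ 7.0974
c_gold = f(k_gold) − (n + g + δ)·k_gold = 2.1475 − 0.118×7.0974 ≈ 1.3100

c_gold ≈ 1.310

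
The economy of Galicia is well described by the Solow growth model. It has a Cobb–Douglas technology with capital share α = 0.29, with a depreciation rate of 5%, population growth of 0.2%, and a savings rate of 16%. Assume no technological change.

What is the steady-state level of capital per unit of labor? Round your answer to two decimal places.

k* ≈ 4.87

At the steady state, Δk = 0, so s·k^α = (n + δ)·k.
Dividing both sides by k: k^(1−α) = s / (n + δ).
k^0.71 = 0.16 / (0.002 + 0.050) = 0.16 / 0.052 = 3.0769
k* = 3.0769^(1/0.71) ≈ 4.8695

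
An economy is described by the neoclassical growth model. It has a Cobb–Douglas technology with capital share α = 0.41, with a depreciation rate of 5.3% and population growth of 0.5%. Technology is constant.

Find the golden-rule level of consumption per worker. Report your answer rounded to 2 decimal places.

At the golden rule, f'(k) = n + δ, so α·k^(α−1) = n + δ and k_gold = (α/(n + δ))^(1/(1−α)).
k_gold = (0.41/0.058)^(1/0.59) = 7.0690^1.6949 ≈ 27.5155
c_gold = f(k_gold) − (n + δ)·k_gold = 3.8925 − 0.058×27.5155 ≈ 2.2966

c_gold ≈ 2.30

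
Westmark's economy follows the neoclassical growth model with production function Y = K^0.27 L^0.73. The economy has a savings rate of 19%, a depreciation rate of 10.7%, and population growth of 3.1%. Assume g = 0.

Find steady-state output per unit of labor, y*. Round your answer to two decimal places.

y* = 1.13

Steady state requires s·f(k) = (n + δ)·k, i.e. s·k^α = (n + δ)·k.
Dividing both sides by k: k^(1−α) = s / (n + δ).
k^0.73 = 0.19 / (0.031 + 0.107) = 0.19 / 0.138 = 1.3768
k* = 1.3768^(1/0.73) ≈ 1.5497
y* = (k*)^α = 1.5497^0.27 ≈ 1.1256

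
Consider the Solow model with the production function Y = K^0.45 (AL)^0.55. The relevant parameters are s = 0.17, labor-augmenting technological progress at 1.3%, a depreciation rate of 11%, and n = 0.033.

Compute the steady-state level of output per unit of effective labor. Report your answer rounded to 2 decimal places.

y* = 1.07

In steady state, investment equals break-even investment: s·k^α = (n + g + δ)·k.
Dividing both sides by k: k^(1−α) = s / (n + g + δ).
k^0.55 = 0.17 / (0.033 + 0.013 + 0.110) = 0.17 / 0.156 = 1.0897
k* = 1.0897^(1/0.55) ≈ 1.1690
y* = (k*)^α = 1.1690^0.45 ≈ 1.0728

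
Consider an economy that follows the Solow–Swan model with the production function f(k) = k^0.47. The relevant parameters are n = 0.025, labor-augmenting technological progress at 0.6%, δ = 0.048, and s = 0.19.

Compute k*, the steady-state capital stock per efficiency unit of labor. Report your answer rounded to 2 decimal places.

k* = 5.24

In steady state, investment equals break-even investment: s·k^α = (n + g + δ)·k.
Dividing both sides by k: k^(1−α) = s / (n + g + δ).
k^0.53 = 0.19 / (0.025 + 0.006 + 0.048) = 0.19 / 0.079 = 2.4051
k* = 2.4051^(1/0.53) ≈ 5.2374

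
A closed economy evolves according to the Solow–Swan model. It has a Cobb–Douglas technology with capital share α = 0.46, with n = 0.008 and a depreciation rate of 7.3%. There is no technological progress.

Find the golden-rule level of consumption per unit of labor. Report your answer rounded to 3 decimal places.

c_gold ≈ 2.371

At the golden rule, f'(k) = n + δ, so α·k^(α−1) = n + δ and k_gold = (α/(n + δ))^(1/(1−α)).
k_gold = (0.46/0.081)^(1/0.54) = 5.6790^1.8519 ≈ 24.9365
c_gold = f(k_gold) − (n + δ)·k_gold = 4.3908 − 0.081×24.9365 ≈ 2.3709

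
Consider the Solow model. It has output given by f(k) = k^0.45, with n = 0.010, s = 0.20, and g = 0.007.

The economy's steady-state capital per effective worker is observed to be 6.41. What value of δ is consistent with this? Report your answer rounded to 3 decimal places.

In steady state, investment equals break-even investment: s·k^α = (n + g + δ)·k.
So s / (n + g + δ) = (k*)^(1−α) = 6.41^0.55 = 2.7783.
Therefore n + g + δ = s / 2.7783 = 0.20 / 2.7783 = 0.0720, so δ = 0.0720 − 0.017 = 0.0550.

δ ≈ 0.055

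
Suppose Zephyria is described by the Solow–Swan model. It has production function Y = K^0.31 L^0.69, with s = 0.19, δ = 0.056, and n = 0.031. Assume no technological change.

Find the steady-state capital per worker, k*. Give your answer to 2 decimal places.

k* ≈ 3.10

Steady state requires s·f(k) = (n + δ)·k, i.e. s·k^α = (n + δ)·k.
Dividing both sides by k: k^(1−α) = s / (n + δ).
k^0.69 = 0.19 / (0.031 + 0.056) = 0.19 / 0.087 = 2.1839
k* = 2.1839^(1/0.69) ≈ 3.1020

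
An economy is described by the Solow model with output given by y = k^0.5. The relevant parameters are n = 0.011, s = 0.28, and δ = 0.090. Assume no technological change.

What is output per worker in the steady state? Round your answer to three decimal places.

At the steady state, Δk = 0, so s·k^α = (n + δ)·k.
Rearranging, k^(1−α) = s / (n + δ).
k^0.5 = 0.28 / (0.011 + 0.090) = 0.28 / 0.101 = 2.7723
k* = 2.7723^(1/0.5) ≈ 7.6856
y* = (k*)^α = 7.6856^0.5 ≈ 2.7723

y* ≈ 2.772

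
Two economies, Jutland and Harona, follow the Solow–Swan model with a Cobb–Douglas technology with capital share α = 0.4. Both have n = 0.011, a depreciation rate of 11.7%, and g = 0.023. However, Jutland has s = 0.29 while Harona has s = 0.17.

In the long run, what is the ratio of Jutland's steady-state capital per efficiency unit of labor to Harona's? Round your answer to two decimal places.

k*_J / k*_H ≈ 2.44

Steady-state k* = [s/(n + g + δ)]^(1/(1−α)), so the ratio is [ (s_J/(n + g + δ)_J) / (s_H/(n + g + δ)_H) ]^1.6667.
s_J/(n + g + δ)_J = 0.29/0.151 = 1.9205; s_H/(n + g + δ)_H = 0.17/0.151 = 1.1258.
Ratio = (1.9205/1.1258)^1.6667 = 1.7059^1.6667 ≈ 2.4355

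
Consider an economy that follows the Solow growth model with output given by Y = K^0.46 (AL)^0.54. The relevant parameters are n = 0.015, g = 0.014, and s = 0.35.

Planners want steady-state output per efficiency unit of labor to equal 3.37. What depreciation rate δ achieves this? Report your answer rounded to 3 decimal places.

In steady state, investment equals break-even investment: s·k^α = (n + g + δ)·k.
Since y* = [s/(n + g + δ)]^(α/(1−α)), we have s/(n + g + δ) = (y*)^((1−α)/α) = 3.37^1.1739 = 4.1628.
Therefore n + g + δ = s / 4.1628 = 0.35 / 4.1628 = 0.0841, so δ = 0.0841 − 0.029 = 0.0551.

δ ≈ 0.055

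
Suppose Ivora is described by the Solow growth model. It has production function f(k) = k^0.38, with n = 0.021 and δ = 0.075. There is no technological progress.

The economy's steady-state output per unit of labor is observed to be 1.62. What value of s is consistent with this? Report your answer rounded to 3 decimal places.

s ≈ 0.211

At the steady state, Δk = 0, so s·k^α = (n + δ)·k.
Since y* = [s/(n + δ)]^(α/(1−α)), we have s/(n + δ) = (y*)^((1−α)/α) = 1.62^1.6316 = 2.1971.
Therefore s = 2.1971 × (n + δ) = 2.1971 × 0.096 = 0.2109.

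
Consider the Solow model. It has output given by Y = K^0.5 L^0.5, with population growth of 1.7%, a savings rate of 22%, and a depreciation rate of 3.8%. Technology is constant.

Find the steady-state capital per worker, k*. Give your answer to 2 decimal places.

k* ≈ 16.00

At the steady state, Δk = 0, so s·k^α = (n + δ)·k.
Dividing both sides by k: k^(1−α) = s / (n + δ).
k^0.5 = 0.22 / (0.017 + 0.038) = 0.22 / 0.055 = 4.0000
k* = 4.0000^(1/0.5) ≈ 16.0000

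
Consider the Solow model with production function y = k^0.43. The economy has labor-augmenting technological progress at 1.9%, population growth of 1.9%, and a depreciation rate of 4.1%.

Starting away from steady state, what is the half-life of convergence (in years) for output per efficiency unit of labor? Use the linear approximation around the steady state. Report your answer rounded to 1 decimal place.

half-life ≈ 15.4 years

Near the steady state the convergence rate is λ = (1 − α)(n + g + δ).
λ = (1 − 0.43) × 0.079 = 0.57 × 0.079 = 0.04503
Half-life = ln 2 / λ = 0.6931 / 0.04503 ≈ 15.39 years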